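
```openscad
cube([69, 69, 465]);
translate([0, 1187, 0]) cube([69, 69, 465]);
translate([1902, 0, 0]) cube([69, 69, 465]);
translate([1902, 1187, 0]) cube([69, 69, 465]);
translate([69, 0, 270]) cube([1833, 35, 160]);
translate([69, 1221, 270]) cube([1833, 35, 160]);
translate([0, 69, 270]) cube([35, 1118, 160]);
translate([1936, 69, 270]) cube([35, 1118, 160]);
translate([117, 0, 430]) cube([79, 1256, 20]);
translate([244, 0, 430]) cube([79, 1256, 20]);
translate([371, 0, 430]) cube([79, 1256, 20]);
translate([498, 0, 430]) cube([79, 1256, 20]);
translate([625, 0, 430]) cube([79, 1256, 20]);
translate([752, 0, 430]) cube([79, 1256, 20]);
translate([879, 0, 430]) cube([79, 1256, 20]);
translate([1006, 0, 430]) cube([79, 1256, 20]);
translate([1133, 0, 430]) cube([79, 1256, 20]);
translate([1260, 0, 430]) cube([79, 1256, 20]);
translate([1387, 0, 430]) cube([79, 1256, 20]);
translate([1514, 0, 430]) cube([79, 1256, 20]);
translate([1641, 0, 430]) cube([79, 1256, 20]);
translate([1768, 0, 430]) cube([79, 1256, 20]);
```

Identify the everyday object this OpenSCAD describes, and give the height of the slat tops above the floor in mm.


A bed frame. The slat-top height is 450 mm.

Four posts, four rails, and a row of slats — a bed frame. Slats sit on the rails at z = 270 + 160 = 430; with slat thickness 20, the top is 450 mm.


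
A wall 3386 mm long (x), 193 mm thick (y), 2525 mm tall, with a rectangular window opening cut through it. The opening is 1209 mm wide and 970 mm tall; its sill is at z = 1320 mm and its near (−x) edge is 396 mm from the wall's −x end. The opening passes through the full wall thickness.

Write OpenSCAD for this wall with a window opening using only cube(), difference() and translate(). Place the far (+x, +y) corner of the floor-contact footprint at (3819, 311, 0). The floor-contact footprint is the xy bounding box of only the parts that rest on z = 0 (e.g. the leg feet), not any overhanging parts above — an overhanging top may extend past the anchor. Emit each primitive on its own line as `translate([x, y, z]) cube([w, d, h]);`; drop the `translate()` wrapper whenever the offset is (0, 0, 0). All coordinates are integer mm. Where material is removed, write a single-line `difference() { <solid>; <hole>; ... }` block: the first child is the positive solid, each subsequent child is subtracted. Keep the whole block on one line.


difference() { translate([433, 118, 0]) cube([3386, 193, 2525]); translate([829, 118, 1320]) cube([1209, 193, 970]); }


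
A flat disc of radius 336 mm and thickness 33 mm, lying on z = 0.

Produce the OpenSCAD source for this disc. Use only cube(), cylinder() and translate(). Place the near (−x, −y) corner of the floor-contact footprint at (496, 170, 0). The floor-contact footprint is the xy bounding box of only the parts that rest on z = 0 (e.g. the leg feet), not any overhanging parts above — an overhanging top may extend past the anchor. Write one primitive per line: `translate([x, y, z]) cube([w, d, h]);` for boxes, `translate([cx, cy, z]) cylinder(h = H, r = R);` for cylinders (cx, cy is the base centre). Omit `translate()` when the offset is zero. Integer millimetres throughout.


translate([832, 506, 0]) cylinder(h = 33, r = 336);


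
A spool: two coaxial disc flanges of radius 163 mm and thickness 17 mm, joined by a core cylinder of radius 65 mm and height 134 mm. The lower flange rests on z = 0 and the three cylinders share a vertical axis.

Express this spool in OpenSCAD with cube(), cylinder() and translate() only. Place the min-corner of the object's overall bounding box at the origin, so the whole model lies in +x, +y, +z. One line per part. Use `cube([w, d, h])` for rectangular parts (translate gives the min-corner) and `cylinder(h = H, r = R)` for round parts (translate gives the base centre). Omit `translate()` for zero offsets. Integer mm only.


translate([163, 163, 0]) cylinder(h = 17, r = 163);
translate([163, 163, 17]) cylinder(h = 134, r = 65);
translate([163, 163, 151]) cylinder(h = 17, r = 163);


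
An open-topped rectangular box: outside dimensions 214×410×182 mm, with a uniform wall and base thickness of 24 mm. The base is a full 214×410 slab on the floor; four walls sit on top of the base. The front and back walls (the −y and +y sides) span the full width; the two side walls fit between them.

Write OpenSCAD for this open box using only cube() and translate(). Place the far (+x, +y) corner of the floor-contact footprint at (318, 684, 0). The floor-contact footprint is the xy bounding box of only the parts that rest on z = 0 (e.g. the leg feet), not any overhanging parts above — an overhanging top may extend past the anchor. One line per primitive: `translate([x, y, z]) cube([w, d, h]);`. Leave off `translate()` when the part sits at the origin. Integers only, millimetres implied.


translate([104, 274, 0]) cube([214, 410, 24]);
translate([104, 274, 24]) cube([214, 24, 158]);
translate([104, 660, 24]) cube([214, 24, 158]);
translate([104, 298, 24]) cube([24, 362, 158]);
translate([294, 298, 24]) cube([24, 362, 158]);


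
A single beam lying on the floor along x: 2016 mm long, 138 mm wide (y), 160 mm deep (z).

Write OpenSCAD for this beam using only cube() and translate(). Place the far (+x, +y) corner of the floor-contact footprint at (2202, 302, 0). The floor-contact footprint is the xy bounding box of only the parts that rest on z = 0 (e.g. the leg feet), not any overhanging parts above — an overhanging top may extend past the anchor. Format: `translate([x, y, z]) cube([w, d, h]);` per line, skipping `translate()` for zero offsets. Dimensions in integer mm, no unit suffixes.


translate([186, 164, 0]) cube([2016, 138, 160]);


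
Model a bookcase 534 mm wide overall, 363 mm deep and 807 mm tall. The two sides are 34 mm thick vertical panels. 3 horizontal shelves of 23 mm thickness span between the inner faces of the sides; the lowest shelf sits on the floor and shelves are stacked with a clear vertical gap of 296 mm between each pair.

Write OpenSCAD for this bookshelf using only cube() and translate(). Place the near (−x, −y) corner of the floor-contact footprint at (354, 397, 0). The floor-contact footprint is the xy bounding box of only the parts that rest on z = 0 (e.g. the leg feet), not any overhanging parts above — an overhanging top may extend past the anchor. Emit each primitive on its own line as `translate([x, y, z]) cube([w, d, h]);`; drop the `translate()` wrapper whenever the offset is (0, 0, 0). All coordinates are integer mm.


translate([354, 397, 0]) cube([34, 363, 807]);
translate([854, 397, 0]) cube([34, 363, 807]);
translate([388, 397, 0]) cube([466, 363, 23]);
translate([388, 397, 319]) cube([466, 363, 23]);
translate([388, 397, 638]) cube([466, 363, 23]);


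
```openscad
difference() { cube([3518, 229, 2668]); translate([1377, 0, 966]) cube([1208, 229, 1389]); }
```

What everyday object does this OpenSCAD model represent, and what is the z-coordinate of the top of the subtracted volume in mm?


A wall with a window opening. The window head height is 2355 mm.

A wall with a rectangular opening subtracted — a window. Sill at z = 966, opening 1389 mm tall, so the head is at 966 + 1389 = 2355 mm.


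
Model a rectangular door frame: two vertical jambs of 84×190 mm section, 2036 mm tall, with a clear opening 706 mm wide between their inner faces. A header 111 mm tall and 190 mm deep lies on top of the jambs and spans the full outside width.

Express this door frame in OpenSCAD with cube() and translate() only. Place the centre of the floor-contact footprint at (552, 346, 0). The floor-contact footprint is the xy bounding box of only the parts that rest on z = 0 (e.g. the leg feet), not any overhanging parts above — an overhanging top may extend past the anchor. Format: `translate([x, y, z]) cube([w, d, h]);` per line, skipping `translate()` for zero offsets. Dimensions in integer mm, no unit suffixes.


translate([115, 251, 0]) cube([84, 190, 2036]);
translate([905, 251, 0]) cube([84, 190, 2036]);
translate([115, 251, 2036]) cube([874, 190, 111]);


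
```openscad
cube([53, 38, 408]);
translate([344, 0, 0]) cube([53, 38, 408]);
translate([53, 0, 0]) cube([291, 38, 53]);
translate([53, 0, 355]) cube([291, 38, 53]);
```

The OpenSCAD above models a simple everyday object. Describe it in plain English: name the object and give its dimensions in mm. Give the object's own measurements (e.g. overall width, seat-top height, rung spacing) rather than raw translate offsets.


A rectangular picture frame lying in the x–z plane (depth along y). The opening is 291 mm wide (x) by 302 mm tall (z), surrounded by a border 53 mm wide on all four sides. The frame is 38 mm deep and is made of two full-height vertical stiles with two horizontal rails fitted between them.


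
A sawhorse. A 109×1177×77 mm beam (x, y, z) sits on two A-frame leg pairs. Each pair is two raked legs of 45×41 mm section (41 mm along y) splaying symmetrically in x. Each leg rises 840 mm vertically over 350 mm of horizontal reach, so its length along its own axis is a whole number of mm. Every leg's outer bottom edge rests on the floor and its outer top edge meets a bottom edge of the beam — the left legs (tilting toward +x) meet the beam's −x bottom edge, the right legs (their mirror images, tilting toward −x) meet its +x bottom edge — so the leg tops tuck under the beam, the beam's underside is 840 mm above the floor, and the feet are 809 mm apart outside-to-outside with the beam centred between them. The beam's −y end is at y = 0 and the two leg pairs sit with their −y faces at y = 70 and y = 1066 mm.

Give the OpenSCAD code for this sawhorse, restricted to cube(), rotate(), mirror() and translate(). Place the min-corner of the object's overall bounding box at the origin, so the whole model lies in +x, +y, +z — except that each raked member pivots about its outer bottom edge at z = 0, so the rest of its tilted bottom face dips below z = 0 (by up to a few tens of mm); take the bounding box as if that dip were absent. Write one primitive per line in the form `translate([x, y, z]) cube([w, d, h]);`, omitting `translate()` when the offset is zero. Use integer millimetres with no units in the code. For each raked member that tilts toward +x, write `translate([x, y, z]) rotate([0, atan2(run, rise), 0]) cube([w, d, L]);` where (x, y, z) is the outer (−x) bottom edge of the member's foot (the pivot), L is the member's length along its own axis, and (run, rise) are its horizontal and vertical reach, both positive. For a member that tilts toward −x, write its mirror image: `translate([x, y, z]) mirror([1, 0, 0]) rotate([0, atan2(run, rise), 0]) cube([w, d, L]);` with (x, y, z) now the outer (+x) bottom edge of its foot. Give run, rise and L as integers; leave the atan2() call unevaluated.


translate([350, 0, 840]) cube([109, 1177, 77]);
translate([0, 70, 0]) rotate([0, atan2(350, 840), 0]) cube([45, 41, 910]);
translate([809, 70, 0]) mirror([1, 0, 0]) rotate([0, atan2(350, 840), 0]) cube([45, 41, 910]);
translate([0, 1066, 0]) rotate([0, atan2(350, 840), 0]) cube([45, 41, 910]);
translate([809, 1066, 0]) mirror([1, 0, 0]) rotate([0, atan2(350, 840), 0]) cube([45, 41, 910]);


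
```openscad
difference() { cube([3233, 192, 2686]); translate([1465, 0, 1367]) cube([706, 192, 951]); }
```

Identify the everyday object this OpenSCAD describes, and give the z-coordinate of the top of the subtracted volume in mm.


A wall with a window opening. The window head height is 2318 mm.

A wall with a rectangular opening subtracted — a window. Sill at z = 1367, opening 951 mm tall, so the head is at 1367 + 951 = 2318 mm.


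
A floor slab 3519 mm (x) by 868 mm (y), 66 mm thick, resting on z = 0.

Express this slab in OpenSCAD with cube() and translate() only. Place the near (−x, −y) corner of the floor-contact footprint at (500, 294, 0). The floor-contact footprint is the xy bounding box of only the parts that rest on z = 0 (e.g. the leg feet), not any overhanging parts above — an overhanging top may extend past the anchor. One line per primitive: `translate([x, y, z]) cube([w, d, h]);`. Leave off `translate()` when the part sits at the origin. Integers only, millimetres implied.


translate([500, 294, 0]) cube([3519, 868, 66]);


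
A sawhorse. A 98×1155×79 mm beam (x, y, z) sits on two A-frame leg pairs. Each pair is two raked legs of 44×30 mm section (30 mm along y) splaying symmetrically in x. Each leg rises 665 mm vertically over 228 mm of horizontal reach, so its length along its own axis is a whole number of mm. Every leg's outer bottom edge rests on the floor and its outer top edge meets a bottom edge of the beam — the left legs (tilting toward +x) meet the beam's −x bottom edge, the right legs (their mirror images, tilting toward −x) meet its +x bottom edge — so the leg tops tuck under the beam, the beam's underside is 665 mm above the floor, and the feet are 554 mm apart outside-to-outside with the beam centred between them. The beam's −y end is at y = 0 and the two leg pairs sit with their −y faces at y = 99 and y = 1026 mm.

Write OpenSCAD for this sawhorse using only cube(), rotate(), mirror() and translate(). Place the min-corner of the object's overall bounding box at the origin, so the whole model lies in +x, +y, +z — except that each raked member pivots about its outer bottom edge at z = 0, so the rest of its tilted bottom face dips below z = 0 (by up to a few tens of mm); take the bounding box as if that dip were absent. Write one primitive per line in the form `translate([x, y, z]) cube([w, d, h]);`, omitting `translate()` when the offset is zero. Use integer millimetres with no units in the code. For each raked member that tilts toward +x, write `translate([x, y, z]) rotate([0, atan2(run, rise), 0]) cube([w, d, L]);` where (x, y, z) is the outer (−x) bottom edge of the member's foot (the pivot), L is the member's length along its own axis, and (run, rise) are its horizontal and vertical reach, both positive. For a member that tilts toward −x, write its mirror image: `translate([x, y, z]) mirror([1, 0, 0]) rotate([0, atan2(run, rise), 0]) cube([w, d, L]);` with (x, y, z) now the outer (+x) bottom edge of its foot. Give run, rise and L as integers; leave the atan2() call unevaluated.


// leg length = √(228² + 665²) = 703
// right-leg outer foot x = 2·228 + 98 = 554
// beam min-corner = (228, 0, 665)
translate([228, 0, 665]) cube([98, 1155, 79]);
translate([0, 99, 0]) rotate([0, atan2(228, 665), 0]) cube([44, 30, 703]);
translate([554, 99, 0]) mirror([1, 0, 0]) rotate([0, atan2(228, 665), 0]) cube([44, 30, 703]);
translate([0, 1026, 0]) rotate([0, atan2(228, 665), 0]) cube([44, 30, 703]);
translate([554, 1026, 0]) mirror([1, 0, 0]) rotate([0, atan2(228, 665), 0]) cube([44, 30, 703]);


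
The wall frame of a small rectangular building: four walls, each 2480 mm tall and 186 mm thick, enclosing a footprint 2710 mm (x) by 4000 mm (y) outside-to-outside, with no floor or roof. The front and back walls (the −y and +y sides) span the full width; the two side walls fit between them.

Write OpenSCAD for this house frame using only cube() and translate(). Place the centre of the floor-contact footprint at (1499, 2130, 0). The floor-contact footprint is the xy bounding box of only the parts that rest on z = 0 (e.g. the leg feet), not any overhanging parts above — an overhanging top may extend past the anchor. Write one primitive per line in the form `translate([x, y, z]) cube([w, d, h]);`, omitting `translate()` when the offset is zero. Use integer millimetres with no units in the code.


translate([144, 130, 0]) cube([2710, 186, 2480]);
translate([144, 3944, 0]) cube([2710, 186, 2480]);
translate([144, 316, 0]) cube([186, 3628, 2480]);
translate([2668, 316, 0]) cube([186, 3628, 2480]);


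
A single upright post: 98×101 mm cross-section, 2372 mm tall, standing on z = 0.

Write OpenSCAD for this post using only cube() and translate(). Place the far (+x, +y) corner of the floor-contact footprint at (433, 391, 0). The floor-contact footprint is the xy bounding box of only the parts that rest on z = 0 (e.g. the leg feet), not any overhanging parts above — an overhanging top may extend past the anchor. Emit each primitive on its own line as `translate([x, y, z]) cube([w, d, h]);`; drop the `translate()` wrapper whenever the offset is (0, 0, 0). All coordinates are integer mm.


translate([335, 290, 0]) cube([98, 101, 2372]);


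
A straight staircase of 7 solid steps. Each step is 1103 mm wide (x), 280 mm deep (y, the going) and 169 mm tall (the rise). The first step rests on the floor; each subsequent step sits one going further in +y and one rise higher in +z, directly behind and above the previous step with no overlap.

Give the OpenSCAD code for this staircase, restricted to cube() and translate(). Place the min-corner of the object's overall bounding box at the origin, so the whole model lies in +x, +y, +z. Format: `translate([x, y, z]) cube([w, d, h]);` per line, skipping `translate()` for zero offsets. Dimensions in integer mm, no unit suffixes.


cube([1103, 280, 169]);
translate([0, 280, 169]) cube([1103, 280, 169]);
translate([0, 560, 338]) cube([1103, 280, 169]);
translate([0, 840, 507]) cube([1103, 280, 169]);
translate([0, 1120, 676]) cube([1103, 280, 169]);
translate([0, 1400, 845]) cube([1103, 280, 169]);
translate([0, 1680, 1014]) cube([1103, 280, 169]);


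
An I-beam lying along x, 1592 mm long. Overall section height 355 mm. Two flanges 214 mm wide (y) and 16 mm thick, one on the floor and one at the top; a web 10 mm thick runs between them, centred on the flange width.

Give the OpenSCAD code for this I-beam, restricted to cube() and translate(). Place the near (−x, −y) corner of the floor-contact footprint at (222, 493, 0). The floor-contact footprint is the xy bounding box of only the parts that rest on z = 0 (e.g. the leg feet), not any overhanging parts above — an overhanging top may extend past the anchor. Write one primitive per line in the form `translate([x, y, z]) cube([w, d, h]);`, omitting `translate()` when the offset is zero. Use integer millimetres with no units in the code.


translate([222, 493, 0]) cube([1592, 214, 16]);
translate([222, 595, 16]) cube([1592, 10, 323]);
translate([222, 493, 339]) cube([1592, 214, 16]);


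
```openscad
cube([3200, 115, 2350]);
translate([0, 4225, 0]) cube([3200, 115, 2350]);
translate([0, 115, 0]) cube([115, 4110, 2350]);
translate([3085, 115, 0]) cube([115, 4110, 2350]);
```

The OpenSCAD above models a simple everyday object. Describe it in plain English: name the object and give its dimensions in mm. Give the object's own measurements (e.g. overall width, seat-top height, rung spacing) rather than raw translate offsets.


The wall frame of a small rectangular building: four walls, each 2350 mm tall and 115 mm thick, enclosing a footprint 3200 mm (x) by 4340 mm (y) outside-to-outside, with no floor or roof. The front and back walls (the −y and +y sides) span the full width; the two side walls fit between them.


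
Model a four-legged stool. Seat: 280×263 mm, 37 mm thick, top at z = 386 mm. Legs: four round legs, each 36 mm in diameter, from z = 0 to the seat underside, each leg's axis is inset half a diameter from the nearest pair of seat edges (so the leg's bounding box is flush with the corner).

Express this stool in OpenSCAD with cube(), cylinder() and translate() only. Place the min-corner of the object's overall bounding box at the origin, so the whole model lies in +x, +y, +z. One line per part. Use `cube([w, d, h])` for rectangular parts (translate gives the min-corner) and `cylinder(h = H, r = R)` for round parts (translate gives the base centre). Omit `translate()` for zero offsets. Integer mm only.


translate([0, 0, 349]) cube([280, 263, 37]);
translate([18, 18, 0]) cylinder(h = 349, r = 18);
translate([262, 18, 0]) cylinder(h = 349, r = 18);
translate([18, 245, 0]) cylinder(h = 349, r = 18);
translate([262, 245, 0]) cylinder(h = 349, r = 18);


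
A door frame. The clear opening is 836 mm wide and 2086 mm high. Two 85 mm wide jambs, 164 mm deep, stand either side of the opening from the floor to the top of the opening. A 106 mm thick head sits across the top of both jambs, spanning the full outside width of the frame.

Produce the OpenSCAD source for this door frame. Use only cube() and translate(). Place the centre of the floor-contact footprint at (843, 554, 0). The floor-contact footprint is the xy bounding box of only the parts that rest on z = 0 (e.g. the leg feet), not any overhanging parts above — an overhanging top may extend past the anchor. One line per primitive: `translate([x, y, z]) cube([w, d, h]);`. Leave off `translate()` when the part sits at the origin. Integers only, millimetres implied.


translate([340, 472, 0]) cube([85, 164, 2086]);
translate([1261, 472, 0]) cube([85, 164, 2086]);
translate([340, 472, 2086]) cube([1006, 164, 106]);


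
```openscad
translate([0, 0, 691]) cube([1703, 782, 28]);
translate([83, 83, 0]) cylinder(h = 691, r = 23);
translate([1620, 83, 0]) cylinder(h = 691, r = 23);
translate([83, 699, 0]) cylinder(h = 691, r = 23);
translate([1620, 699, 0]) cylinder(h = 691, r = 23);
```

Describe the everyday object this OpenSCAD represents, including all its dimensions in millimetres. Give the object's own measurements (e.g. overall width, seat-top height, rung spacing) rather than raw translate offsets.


A table: top 1703 mm (x) × 782 mm (y), 28 mm thick, upper face at z = 719 mm, on four round legs of 46 mm diameter, each leg's bounding box inset 60 mm from the nearest pair of top edges from z = 0 to the bottom of the top.


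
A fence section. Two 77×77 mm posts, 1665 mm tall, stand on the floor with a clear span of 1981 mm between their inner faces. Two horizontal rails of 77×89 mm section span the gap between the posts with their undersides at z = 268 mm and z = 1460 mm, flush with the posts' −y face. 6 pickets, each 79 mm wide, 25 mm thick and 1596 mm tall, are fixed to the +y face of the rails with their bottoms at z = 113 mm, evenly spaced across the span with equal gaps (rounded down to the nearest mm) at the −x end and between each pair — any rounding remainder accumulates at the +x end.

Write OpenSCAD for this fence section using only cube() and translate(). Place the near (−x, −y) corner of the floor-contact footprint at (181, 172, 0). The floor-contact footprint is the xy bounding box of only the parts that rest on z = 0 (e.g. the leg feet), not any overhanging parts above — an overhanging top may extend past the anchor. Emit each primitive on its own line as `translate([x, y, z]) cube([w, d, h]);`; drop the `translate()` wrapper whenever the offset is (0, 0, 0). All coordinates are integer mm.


translate([181, 172, 0]) cube([77, 77, 1665]);
translate([2239, 172, 0]) cube([77, 77, 1665]);
translate([258, 172, 268]) cube([1981, 77, 89]);
translate([258, 172, 1460]) cube([1981, 77, 89]);
translate([473, 249, 113]) cube([79, 25, 1596]);
translate([767, 249, 113]) cube([79, 25, 1596]);
translate([1061, 249, 113]) cube([79, 25, 1596]);
translate([1355, 249, 113]) cube([79, 25, 1596]);
translate([1649, 249, 113]) cube([79, 25, 1596]);
translate([1943, 249, 113]) cube([79, 25, 1596]);


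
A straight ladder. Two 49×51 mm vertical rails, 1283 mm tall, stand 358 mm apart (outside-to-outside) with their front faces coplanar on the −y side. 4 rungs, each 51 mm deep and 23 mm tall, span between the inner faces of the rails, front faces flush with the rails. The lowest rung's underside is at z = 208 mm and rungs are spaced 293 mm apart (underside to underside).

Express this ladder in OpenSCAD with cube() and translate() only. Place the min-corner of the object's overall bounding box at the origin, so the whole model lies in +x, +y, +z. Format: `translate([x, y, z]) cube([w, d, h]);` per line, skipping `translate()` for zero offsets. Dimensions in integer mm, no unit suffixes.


// rung span = 358 - 2*49 = 260
// rung[k] z = 208 + k*293
cube([49, 51, 1283]);
translate([309, 0, 0]) cube([49, 51, 1283]);
translate([49, 0, 208]) cube([260, 51, 23]);
translate([49, 0, 501]) cube([260, 51, 23]);
translate([49, 0, 794]) cube([260, 51, 23]);
translate([49, 0, 1087]) cube([260, 51, 23]);


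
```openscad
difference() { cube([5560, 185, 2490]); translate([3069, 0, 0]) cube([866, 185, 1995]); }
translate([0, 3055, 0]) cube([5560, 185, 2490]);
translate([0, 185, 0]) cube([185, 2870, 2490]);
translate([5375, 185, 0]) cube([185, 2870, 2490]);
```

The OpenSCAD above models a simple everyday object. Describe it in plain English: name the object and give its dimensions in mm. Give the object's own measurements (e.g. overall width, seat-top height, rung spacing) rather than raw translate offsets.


A single room: four walls, each 2490 mm tall and 185 mm thick, enclosing an outside footprint 5560×3240 mm (x × y), no floor or roof. The front and back walls (−y and +y sides) run the full x-width; the side walls fit between their inner faces. A door opening 866 mm wide and 1995 mm tall is cut through the front wall from the floor up, its −x edge 3069 mm from the wall's −x end.


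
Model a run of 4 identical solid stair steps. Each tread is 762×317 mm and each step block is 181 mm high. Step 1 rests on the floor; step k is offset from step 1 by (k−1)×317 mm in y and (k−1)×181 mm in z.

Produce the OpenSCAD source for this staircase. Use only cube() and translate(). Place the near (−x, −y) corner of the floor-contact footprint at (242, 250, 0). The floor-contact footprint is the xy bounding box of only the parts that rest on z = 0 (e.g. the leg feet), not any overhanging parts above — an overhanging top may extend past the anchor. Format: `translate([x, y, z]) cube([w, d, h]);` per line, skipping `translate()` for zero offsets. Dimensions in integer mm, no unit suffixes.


translate([242, 250, 0]) cube([762, 317, 181]);
translate([242, 567, 181]) cube([762, 317, 181]);
translate([242, 884, 362]) cube([762, 317, 181]);
translate([242, 1201, 543]) cube([762, 317, 181]);


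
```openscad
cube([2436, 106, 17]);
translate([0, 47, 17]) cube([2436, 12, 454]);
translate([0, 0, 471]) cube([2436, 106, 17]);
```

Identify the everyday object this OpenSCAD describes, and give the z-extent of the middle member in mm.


An I-beam. The web height is 454 mm.

Two wide flanges with a thin centred web — an I-beam. Overall 488 mm minus two 17 mm flanges gives a web of 488 − 2·17 = 454 mm.


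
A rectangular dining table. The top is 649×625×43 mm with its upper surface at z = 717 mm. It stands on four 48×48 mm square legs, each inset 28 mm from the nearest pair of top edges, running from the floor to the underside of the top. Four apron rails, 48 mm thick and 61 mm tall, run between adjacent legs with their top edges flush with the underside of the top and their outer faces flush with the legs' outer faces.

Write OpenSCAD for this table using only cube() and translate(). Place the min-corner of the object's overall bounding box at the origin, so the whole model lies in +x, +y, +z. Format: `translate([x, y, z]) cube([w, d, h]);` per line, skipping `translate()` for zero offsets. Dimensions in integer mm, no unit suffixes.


translate([0, 0, 674]) cube([649, 625, 43]);
translate([28, 28, 0]) cube([48, 48, 674]);
translate([573, 28, 0]) cube([48, 48, 674]);
translate([28, 549, 0]) cube([48, 48, 674]);
translate([573, 549, 0]) cube([48, 48, 674]);
translate([76, 28, 613]) cube([497, 48, 61]);
translate([76, 549, 613]) cube([497, 48, 61]);
translate([28, 76, 613]) cube([48, 473, 61]);
translate([573, 76, 613]) cube([48, 473, 61]);


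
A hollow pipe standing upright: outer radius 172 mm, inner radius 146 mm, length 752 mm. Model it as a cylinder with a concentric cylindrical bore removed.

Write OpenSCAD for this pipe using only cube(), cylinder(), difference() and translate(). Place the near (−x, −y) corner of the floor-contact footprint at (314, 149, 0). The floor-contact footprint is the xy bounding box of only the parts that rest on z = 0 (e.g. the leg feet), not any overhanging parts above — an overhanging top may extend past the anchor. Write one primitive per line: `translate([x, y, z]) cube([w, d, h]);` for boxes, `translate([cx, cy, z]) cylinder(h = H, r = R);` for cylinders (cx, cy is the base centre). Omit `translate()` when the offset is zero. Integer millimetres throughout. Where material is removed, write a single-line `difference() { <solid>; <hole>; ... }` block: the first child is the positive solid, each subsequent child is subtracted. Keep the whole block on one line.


difference() { translate([486, 321, 0]) cylinder(h = 752, r = 172); translate([486, 321, 0]) cylinder(h = 752, r = 146); }


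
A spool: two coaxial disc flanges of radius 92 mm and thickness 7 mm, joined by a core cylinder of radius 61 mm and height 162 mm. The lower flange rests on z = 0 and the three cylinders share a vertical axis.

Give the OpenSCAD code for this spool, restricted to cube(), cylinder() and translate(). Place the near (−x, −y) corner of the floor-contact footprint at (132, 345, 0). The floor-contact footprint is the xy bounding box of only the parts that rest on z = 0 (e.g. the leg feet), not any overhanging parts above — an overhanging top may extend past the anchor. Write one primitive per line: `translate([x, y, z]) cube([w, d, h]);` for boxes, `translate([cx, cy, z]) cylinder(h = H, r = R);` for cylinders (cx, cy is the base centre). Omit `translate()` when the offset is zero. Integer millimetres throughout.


translate([224, 437, 0]) cylinder(h = 7, r = 92);
translate([224, 437, 7]) cylinder(h = 162, r = 61);
translate([224, 437, 169]) cylinder(h = 7, r = 92);


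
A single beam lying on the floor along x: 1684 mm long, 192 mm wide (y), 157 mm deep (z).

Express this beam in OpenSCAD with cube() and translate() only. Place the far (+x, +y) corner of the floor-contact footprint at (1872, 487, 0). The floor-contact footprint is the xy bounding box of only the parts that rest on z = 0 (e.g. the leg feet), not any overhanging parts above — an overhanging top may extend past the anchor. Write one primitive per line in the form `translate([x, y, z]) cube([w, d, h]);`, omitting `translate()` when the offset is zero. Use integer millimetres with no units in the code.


translate([188, 295, 0]) cube([1684, 192, 157]);


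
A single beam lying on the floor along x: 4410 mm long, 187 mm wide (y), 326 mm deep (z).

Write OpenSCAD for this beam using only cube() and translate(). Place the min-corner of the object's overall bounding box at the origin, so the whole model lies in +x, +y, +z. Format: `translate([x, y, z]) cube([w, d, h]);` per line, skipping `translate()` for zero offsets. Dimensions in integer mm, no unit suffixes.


cube([4410, 187, 326]);


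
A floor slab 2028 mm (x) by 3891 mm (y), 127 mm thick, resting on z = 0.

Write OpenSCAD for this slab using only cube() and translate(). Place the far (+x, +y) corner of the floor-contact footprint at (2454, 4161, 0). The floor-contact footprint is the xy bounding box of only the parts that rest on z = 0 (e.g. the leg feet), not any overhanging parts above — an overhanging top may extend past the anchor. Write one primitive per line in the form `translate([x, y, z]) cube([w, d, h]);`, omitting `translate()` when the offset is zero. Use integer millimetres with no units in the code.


translate([426, 270, 0]) cube([2028, 3891, 127]);


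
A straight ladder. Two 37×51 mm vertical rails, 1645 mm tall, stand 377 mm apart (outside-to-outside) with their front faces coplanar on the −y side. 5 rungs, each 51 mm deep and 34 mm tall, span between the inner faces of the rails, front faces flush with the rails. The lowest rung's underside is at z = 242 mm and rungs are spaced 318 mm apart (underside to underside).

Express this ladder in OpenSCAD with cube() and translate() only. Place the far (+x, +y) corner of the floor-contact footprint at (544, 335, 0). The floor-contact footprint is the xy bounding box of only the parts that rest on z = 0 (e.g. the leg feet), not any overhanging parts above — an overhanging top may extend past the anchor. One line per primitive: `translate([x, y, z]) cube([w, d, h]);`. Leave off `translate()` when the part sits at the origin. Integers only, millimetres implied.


translate([167, 284, 0]) cube([37, 51, 1645]);
translate([507, 284, 0]) cube([37, 51, 1645]);
translate([204, 284, 242]) cube([303, 51, 34]);
translate([204, 284, 560]) cube([303, 51, 34]);
translate([204, 284, 878]) cube([303, 51, 34]);
translate([204, 284, 1196]) cube([303, 51, 34]);
translate([204, 284, 1514]) cube([303, 51, 34]);


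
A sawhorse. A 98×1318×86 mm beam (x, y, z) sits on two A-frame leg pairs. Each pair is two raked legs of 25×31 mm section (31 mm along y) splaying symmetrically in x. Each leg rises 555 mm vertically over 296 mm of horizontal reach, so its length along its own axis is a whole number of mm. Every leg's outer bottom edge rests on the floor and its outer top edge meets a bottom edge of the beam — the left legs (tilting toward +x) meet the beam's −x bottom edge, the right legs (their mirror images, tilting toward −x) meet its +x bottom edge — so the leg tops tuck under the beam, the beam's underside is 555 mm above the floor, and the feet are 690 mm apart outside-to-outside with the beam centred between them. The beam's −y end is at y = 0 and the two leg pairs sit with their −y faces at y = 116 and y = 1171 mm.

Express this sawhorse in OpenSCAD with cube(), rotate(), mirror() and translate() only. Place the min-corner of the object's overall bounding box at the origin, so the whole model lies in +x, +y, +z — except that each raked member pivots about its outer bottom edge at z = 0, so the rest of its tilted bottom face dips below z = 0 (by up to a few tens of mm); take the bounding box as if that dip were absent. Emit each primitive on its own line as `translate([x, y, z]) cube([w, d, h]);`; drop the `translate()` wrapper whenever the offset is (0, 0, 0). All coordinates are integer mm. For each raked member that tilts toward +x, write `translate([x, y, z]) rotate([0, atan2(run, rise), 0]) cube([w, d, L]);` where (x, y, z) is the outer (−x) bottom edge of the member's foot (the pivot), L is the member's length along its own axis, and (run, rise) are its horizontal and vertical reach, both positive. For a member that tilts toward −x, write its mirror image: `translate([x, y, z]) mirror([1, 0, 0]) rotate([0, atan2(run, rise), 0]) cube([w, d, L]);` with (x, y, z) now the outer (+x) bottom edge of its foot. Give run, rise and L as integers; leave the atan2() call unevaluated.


translate([296, 0, 555]) cube([98, 1318, 86]);
translate([0, 116, 0]) rotate([0, atan2(296, 555), 0]) cube([25, 31, 629]);
translate([690, 116, 0]) mirror([1, 0, 0]) rotate([0, atan2(296, 555), 0]) cube([25, 31, 629]);
translate([0, 1171, 0]) rotate([0, atan2(296, 555), 0]) cube([25, 31, 629]);
translate([690, 1171, 0]) mirror([1, 0, 0]) rotate([0, atan2(296, 555), 0]) cube([25, 31, 629]);


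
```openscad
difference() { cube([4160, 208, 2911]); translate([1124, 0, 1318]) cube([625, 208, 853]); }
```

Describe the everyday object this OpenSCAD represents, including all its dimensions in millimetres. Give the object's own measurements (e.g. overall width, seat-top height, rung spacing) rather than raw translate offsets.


A wall 4160 mm long (x), 208 mm thick (y), 2911 mm tall, with a rectangular window opening cut through it. The opening is 625 mm wide and 853 mm tall; its sill is at z = 1318 mm and its near (−x) edge is 1124 mm from the wall's −x end. The opening passes through the full wall thickness.


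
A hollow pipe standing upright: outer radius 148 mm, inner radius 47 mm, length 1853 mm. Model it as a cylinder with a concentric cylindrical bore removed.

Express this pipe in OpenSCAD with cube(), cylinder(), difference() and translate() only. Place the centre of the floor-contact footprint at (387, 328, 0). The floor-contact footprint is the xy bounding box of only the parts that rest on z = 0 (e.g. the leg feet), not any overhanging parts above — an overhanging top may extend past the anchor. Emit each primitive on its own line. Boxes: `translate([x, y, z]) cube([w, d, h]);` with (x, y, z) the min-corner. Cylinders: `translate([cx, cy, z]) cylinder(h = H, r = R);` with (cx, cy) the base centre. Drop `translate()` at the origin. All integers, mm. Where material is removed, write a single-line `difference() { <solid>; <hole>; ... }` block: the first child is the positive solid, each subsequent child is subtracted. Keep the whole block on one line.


difference() { translate([387, 328, 0]) cylinder(h = 1853, r = 148); translate([387, 328, 0]) cylinder(h = 1853, r = 47); }


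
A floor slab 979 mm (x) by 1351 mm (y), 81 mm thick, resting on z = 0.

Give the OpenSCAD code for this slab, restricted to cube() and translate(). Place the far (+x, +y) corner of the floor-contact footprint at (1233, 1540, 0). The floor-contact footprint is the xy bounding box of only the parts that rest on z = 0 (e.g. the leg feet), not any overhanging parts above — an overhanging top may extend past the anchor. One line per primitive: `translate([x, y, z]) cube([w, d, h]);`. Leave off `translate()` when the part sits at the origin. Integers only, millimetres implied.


translate([254, 189, 0]) cube([979, 1351, 81]);


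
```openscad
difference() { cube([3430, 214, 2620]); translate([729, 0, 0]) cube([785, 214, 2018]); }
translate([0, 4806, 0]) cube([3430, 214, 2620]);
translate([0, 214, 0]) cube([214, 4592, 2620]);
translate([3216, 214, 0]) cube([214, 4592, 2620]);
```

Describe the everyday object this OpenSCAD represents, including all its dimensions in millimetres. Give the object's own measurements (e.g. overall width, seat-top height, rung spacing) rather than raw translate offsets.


A single room: four walls, each 2620 mm tall and 214 mm thick, enclosing an outside footprint 3430×5020 mm (x × y), no floor or roof. The front and back walls (−y and +y sides) run the full x-width; the side walls fit between their inner faces. A door opening 785 mm wide and 2018 mm tall is cut through the front wall from the floor up, its −x edge 729 mm from the wall's −x end.


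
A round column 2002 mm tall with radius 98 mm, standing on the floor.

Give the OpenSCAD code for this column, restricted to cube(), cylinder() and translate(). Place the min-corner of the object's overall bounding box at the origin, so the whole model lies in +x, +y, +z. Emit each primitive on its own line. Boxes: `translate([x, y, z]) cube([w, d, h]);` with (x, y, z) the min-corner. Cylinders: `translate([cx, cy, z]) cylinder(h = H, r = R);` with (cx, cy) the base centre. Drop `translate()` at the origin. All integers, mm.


translate([98, 98, 0]) cylinder(h = 2002, r = 98);


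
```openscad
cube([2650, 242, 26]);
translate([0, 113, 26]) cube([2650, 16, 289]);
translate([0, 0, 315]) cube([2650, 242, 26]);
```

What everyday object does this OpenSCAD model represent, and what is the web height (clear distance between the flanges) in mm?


An I-beam. The web height is 289 mm.

Two wide flanges with a thin centred web — an I-beam. Overall 341 mm minus two 26 mm flanges gives a web of 341 − 2·26 = 289 mm.


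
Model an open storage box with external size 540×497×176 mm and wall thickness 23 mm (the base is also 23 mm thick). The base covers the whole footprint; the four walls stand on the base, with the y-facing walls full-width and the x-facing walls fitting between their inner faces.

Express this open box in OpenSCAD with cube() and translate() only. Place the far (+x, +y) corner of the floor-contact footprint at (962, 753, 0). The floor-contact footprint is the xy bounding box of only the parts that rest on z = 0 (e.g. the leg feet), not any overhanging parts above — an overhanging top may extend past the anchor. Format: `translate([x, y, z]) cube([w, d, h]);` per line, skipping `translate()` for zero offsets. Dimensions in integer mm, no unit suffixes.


translate([422, 256, 0]) cube([540, 497, 23]);
translate([422, 256, 23]) cube([540, 23, 153]);
translate([422, 730, 23]) cube([540, 23, 153]);
translate([422, 279, 23]) cube([23, 451, 153]);
translate([939, 279, 23]) cube([23, 451, 153]);
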